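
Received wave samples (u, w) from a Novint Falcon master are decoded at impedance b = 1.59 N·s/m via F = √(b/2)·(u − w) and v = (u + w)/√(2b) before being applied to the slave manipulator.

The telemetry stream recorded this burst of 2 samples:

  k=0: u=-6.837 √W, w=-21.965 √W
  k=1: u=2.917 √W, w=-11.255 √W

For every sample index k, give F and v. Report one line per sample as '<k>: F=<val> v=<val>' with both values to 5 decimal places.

k=0: u−w=15.12800, u+w=-28.80200; √(b/2)=0.89163, √(2b)=1.78326; F=0.89163×15.128=13.48854, v=-28.80200/1.78326=-16.15136
k=1: u−w=14.17200, u+w=-8.33800; √(b/2)=0.89163, √(2b)=1.78326; F=0.89163×14.172=12.63615, v=-8.33800/1.78326=-4.67572

0: F=13.48854 v=-16.15136
1: F=12.63615 v=-4.67572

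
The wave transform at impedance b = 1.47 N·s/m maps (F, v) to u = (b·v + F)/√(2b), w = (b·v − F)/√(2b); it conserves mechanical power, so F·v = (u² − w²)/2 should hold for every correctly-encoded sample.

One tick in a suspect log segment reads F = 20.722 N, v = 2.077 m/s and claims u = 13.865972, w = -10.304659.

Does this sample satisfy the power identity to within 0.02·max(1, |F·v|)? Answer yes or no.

F·v = 20.722×2.077 = 43.039594 W.
(u² − w²)/2 = (192.265180 − 106.185997)/2 = 43.039591 W.
|Δ| = 0.000003;  2% of max(1, |F·v|) = 0.860792.

yes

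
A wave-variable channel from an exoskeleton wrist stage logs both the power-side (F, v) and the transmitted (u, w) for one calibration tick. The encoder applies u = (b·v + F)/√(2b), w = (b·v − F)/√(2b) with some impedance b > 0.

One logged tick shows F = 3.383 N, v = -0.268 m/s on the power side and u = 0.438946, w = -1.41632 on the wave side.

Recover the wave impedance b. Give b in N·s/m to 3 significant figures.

u + w = -0.977374;  u + w = √(2b)·v, so √(2b) = -0.977374/(-0.268) = 3.646918.
b = (√(2b))²/2 = 13.300010/2 = 6.650005.
(Check via u − w = 2F/√(2b): u − w = 1.855266, 2F/√(2b) = 1.855265.)

b = 6.65 N·s/m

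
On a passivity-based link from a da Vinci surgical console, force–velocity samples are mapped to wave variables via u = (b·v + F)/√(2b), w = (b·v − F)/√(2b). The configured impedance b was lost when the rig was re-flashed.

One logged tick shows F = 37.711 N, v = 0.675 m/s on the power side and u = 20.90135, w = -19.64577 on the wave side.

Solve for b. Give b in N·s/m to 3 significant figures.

b = 1.73 N·s/m

u + w = 1.2556;  u + w = √(2b)·v, so √(2b) = 1.2556/0.675 = 1.8601.
b = (√(2b))²/2 = 3.4600/2 = 1.7300.
(Check via u − w = 2F/√(2b): u − w = 40.5471, 2F/√(2b) = 40.5469.)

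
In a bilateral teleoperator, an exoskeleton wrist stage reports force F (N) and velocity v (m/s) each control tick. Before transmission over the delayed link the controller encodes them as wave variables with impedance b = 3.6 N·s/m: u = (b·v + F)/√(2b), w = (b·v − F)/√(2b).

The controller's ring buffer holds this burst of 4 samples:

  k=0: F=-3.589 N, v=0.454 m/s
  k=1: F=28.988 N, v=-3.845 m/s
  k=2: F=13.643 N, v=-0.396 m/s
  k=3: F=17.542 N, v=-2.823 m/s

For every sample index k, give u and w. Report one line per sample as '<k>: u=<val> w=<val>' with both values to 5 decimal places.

0: u=-0.72844 w=1.94665
1: u=5.64458 w=-15.96180
2: u=4.55316 w=-5.61574
3: u=2.75007 w=-10.32497

k=0: b·v=3.6×0.454=1.63440; √(2b)=2.68328; u=(1.63440+(-3.589))/2.68328=-0.72844, w=(1.63440−(-3.589))/2.68328=1.94665
k=1: b·v=3.6×(-3.845)=-13.84200; √(2b)=2.68328; u=(-13.84200+28.988)/2.68328=5.64458, w=(-13.84200−28.988)/2.68328=-15.96180
k=2: b·v=3.6×(-0.396)=-1.42560; √(2b)=2.68328; u=(-1.42560+13.643)/2.68328=4.55316, w=(-1.42560−13.643)/2.68328=-5.61574
k=3: b·v=3.6×(-2.823)=-10.16280; √(2b)=2.68328; u=(-10.16280+17.542)/2.68328=2.75007, w=(-10.16280−17.542)/2.68328=-10.32497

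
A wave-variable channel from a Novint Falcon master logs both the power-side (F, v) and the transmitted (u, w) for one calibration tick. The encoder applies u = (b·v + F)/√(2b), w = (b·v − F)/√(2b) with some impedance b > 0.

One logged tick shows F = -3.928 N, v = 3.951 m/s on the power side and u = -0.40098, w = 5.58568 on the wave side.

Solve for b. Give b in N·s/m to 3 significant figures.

u + w = 5.1847;  u + w = √(2b)·v, so √(2b) = 5.1847/3.951 = 1.3123.
b = (√(2b))²/2 = 1.7220/2 = 0.8610.
(Check via u − w = 2F/√(2b): u − w = -5.9867, 2F/√(2b) = -5.9867.)

b = 0.861 N·s/m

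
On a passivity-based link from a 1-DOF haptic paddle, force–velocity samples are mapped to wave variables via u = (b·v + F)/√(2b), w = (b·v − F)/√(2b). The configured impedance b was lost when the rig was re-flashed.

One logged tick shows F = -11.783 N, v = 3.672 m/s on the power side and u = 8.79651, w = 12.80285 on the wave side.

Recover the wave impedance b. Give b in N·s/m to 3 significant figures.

b = 17.3 N·s/m

u + w = 21.59936;  u + w = √(2b)·v, so √(2b) = 21.59936/3.672 = 5.88218.
b = (√(2b))²/2 = 34.60003/2 = 17.30001.
(Check via u − w = 2F/√(2b): u − w = -4.00634, 2F/√(2b) = -4.00634.)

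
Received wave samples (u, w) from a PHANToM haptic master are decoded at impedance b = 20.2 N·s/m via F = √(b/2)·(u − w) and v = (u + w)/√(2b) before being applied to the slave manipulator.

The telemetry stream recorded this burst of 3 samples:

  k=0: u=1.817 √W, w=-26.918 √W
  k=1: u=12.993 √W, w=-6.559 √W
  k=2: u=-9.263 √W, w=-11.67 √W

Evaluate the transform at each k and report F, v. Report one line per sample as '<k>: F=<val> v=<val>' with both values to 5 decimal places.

0: F=91.32126 v=-3.94912
1: F=62.13723 v=1.01226
2: F=7.64957 v=-3.29337

k=0: u−w=28.73500, u+w=-25.10100; √(b/2)=3.17805, √(2b)=6.35610; F=3.17805×28.735=91.32126, v=-25.10100/6.35610=-3.94912
k=1: u−w=19.55200, u+w=6.43400; √(b/2)=3.17805, √(2b)=6.35610; F=3.17805×19.552=62.13723, v=6.43400/6.35610=1.01226
k=2: u−w=2.40700, u+w=-20.93300; √(b/2)=3.17805, √(2b)=6.35610; F=3.17805×2.407=7.64957, v=-20.93300/6.35610=-3.29337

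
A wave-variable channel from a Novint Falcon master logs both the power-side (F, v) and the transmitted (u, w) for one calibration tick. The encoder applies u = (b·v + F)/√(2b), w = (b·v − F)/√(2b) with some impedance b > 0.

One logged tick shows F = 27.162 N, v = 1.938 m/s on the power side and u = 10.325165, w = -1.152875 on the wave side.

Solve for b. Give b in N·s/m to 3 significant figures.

b = 11.2 N·s/m

u + w = 9.172290;  u + w = √(2b)·v, so √(2b) = 9.172290/1.938 = 4.732864.
b = (√(2b))²/2 = 22.400000/2 = 11.200000.
(Check via u − w = 2F/√(2b): u − w = 11.478040, 2F/√(2b) = 11.478040.)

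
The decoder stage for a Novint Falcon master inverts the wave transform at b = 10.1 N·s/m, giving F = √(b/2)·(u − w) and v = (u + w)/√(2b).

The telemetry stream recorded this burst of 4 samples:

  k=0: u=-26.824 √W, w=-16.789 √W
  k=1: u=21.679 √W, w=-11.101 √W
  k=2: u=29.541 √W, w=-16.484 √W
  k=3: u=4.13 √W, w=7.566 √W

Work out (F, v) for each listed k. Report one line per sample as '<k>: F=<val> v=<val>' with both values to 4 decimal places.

k=0: u−w=-10.0350, u+w=-43.6130; √(b/2)=2.2472, √(2b)=4.4944; F=2.2472×(-10.035)=-22.5509, v=-43.6130/4.4944=-9.7038
k=1: u−w=32.7800, u+w=10.5780; √(b/2)=2.2472, √(2b)=4.4944; F=2.2472×32.78=73.6639, v=10.5780/4.4944=2.3536
k=2: u−w=46.0250, u+w=13.0570; √(b/2)=2.2472, √(2b)=4.4944; F=2.2472×46.025=103.4283, v=13.0570/4.4944=2.9051
k=3: u−w=-3.4360, u+w=11.6960; √(b/2)=2.2472, √(2b)=4.4944; F=2.2472×(-3.436)=-7.7214, v=11.6960/4.4944=2.6023

0: F=-22.5509 v=-9.7038
1: F=73.6639 v=2.3536
2: F=103.4283 v=2.9051
3: F=-7.7214 v=2.6023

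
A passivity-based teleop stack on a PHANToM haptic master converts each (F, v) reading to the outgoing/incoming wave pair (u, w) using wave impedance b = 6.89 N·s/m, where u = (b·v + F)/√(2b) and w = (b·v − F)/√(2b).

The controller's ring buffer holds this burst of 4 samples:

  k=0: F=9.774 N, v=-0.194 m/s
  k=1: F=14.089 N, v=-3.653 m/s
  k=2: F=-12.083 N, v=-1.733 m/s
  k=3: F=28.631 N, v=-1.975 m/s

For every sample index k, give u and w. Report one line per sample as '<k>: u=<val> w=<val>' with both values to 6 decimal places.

k=0: b·v=6.89×(-0.194)=-1.336660; √(2b)=3.712142; u=(-1.336660+9.774)/3.712142=2.272903, w=(-1.336660−9.774)/3.712142=-2.993059
k=1: b·v=6.89×(-3.653)=-25.169170; √(2b)=3.712142; u=(-25.169170+14.089)/3.712142=-2.984845, w=(-25.169170−14.089)/3.712142=-10.575610
k=2: b·v=6.89×(-1.733)=-11.940370; √(2b)=3.712142; u=(-11.940370+(-12.083))/3.712142=-6.471565, w=(-11.940370−(-12.083))/3.712142=0.038423
k=3: b·v=6.89×(-1.975)=-13.607750; √(2b)=3.712142; u=(-13.607750+28.631)/3.712142=4.047057, w=(-13.607750−28.631)/3.712142=-11.378538

0: u=2.272903 w=-2.993059
1: u=-2.984845 w=-10.575610
2: u=-6.471565 w=0.038423
3: u=4.047057 w=-11.378538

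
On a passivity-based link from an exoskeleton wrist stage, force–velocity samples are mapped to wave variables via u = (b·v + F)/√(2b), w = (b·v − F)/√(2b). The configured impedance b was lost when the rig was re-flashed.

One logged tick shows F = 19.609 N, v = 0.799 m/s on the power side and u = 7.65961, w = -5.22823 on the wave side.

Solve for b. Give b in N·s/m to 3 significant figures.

u + w = 2.43138;  u + w = √(2b)·v, so √(2b) = 2.43138/0.799 = 3.04303.
b = (√(2b))²/2 = 9.26002/2 = 4.63001.
(Check via u − w = 2F/√(2b): u − w = 12.88784, 2F/√(2b) = 12.88782.)

b = 4.63 N·s/m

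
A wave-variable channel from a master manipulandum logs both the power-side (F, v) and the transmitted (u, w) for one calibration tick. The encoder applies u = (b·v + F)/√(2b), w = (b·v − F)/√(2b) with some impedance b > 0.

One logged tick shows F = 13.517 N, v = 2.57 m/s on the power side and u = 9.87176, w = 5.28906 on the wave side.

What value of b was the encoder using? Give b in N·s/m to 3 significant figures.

u + w = 15.16082;  u + w = √(2b)·v, so √(2b) = 15.16082/2.57 = 5.89915.
b = (√(2b))²/2 = 34.79999/2 = 17.40000.
(Check via u − w = 2F/√(2b): u − w = 4.58270, 2F/√(2b) = 4.58269.)

b = 17.4 N·s/m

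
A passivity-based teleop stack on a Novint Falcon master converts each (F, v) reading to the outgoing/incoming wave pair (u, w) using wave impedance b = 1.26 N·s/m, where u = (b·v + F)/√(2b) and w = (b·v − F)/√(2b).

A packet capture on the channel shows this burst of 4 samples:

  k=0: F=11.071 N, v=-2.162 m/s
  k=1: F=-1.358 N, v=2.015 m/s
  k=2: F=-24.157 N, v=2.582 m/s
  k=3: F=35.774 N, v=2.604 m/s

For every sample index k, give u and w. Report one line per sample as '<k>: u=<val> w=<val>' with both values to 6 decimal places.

0: u=5.258040 w=-8.690109
1: u=0.743897 w=2.454816
2: u=-13.168081 w=17.266879
3: u=24.602363 w=-20.468641

k=0: b·v=1.26×(-2.162)=-2.724120; √(2b)=1.587451; u=(-2.724120+11.071)/1.587451=5.258040, w=(-2.724120−11.071)/1.587451=-8.690109
k=1: b·v=1.26×2.015=2.538900; √(2b)=1.587451; u=(2.538900+(-1.358))/1.587451=0.743897, w=(2.538900−(-1.358))/1.587451=2.454816
k=2: b·v=1.26×2.582=3.253320; √(2b)=1.587451; u=(3.253320+(-24.157))/1.587451=-13.168081, w=(3.253320−(-24.157))/1.587451=17.266879
k=3: b·v=1.26×2.604=3.281040; √(2b)=1.587451; u=(3.281040+35.774)/1.587451=24.602363, w=(3.281040−35.774)/1.587451=-20.468641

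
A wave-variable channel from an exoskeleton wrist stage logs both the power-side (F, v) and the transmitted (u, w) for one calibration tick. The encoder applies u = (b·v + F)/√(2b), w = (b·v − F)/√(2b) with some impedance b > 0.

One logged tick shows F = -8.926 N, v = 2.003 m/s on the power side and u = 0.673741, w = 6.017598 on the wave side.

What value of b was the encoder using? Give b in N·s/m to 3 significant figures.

u + w = 6.691339;  u + w = √(2b)·v, so √(2b) = 6.691339/2.003 = 3.340659.
b = (√(2b))²/2 = 11.159999/2 = 5.580000.
(Check via u − w = 2F/√(2b): u − w = -5.343857, 2F/√(2b) = -5.343857.)

b = 5.58 N·s/m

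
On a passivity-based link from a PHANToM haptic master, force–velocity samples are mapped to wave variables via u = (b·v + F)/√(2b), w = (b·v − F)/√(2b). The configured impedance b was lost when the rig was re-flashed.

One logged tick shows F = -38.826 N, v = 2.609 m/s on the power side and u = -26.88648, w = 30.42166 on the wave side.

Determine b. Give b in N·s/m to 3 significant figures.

u + w = 3.53518;  u + w = √(2b)·v, so √(2b) = 3.53518/2.609 = 1.35499.
b = (√(2b))²/2 = 1.83601/2 = 0.91800.
(Check via u − w = 2F/√(2b): u − w = -57.30814, 2F/√(2b) = -57.30799.)

b = 0.918 N·s/m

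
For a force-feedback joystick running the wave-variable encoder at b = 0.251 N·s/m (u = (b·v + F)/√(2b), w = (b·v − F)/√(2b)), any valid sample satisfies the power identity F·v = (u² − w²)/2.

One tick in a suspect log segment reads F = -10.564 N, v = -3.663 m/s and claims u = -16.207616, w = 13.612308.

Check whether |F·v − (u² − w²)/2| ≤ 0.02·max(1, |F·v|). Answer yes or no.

F·v = (-10.564)×(-3.663) = 38.695932 W.
(u² − w²)/2 = (262.686816 − 185.294929)/2 = 38.695944 W.
|Δ| = 0.000012;  2% of max(1, |F·v|) = 0.773919.

yes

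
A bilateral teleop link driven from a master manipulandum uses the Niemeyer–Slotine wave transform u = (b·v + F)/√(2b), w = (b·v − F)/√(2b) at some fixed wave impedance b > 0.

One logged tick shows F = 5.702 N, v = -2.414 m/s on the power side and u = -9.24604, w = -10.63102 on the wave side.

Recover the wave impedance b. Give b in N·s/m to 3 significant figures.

u + w = -19.87706;  u + w = √(2b)·v, so √(2b) = -19.87706/(-2.414) = 8.23408.
b = (√(2b))²/2 = 67.80001/2 = 33.90001.
(Check via u − w = 2F/√(2b): u − w = 1.38498, 2F/√(2b) = 1.38498.)

b = 33.9 N·s/m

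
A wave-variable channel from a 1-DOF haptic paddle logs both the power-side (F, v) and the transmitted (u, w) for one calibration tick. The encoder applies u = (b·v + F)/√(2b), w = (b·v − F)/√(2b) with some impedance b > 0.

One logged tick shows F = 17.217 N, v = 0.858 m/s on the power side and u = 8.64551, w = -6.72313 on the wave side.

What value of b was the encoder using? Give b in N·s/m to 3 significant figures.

b = 2.51 N·s/m

u + w = 1.9224;  u + w = √(2b)·v, so √(2b) = 1.9224/0.858 = 2.2405.
b = (√(2b))²/2 = 5.0200/2 = 2.5100.
(Check via u − w = 2F/√(2b): u − w = 15.3686, 2F/√(2b) = 15.3686.)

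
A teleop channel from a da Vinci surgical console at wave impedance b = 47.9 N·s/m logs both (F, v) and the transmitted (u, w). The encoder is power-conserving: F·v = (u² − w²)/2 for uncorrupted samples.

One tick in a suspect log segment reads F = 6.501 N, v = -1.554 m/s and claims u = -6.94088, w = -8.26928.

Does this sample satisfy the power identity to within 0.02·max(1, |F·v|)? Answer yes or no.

F·v = 6.501×(-1.554) = -10.10255 W.
(u² − w²)/2 = (48.17582 − 68.38099)/2 = -10.10259 W.
|Δ| = 0.00003;  2% of max(1, |F·v|) = 0.20205.

yes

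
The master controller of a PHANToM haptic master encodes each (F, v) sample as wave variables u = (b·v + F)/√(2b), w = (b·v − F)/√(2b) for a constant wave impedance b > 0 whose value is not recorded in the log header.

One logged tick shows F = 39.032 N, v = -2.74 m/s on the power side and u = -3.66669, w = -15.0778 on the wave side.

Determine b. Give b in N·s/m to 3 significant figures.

b = 23.4 N·s/m

u + w = -18.7445;  u + w = √(2b)·v, so √(2b) = -18.7445/(-2.74) = 6.8411.
b = (√(2b))²/2 = 46.8000/2 = 23.4000.
(Check via u − w = 2F/√(2b): u − w = 11.4111, 2F/√(2b) = 11.4111.)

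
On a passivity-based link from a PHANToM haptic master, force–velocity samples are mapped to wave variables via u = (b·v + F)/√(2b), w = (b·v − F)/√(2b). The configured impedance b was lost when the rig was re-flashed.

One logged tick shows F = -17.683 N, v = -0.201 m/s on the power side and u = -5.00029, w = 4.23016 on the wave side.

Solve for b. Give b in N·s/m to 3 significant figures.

u + w = -0.7701;  u + w = √(2b)·v, so √(2b) = -0.7701/(-0.201) = 3.8315.
b = (√(2b))²/2 = 14.6803/2 = 7.3402.
(Check via u − w = 2F/√(2b): u − w = -9.2304, 2F/√(2b) = -9.2303.)

b = 7.34 N·s/m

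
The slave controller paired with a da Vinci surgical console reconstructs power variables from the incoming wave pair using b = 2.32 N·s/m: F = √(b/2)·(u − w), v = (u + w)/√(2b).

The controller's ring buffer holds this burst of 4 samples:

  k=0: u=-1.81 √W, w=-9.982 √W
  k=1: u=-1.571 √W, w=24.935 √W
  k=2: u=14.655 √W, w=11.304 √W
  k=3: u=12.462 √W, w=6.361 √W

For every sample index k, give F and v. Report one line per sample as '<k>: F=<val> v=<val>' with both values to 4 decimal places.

k=0: u−w=8.1720, u+w=-11.7920; √(b/2)=1.0770, √(2b)=2.1541; F=1.0770×8.172=8.8015, v=-11.7920/2.1541=-5.4743
k=1: u−w=-26.5060, u+w=23.3640; √(b/2)=1.0770, √(2b)=2.1541; F=1.0770×(-26.506)=-28.5478, v=23.3640/2.1541=10.8465
k=2: u−w=3.3510, u+w=25.9590; √(b/2)=1.0770, √(2b)=2.1541; F=1.0770×3.351=3.6091, v=25.9590/2.1541=12.0512
k=3: u−w=6.1010, u+w=18.8230; √(b/2)=1.0770, √(2b)=2.1541; F=1.0770×6.101=6.5710, v=18.8230/2.1541=8.7384

0: F=8.8015 v=-5.4743
1: F=-28.5478 v=10.8465
2: F=3.6091 v=12.0512
3: F=6.5710 v=8.7384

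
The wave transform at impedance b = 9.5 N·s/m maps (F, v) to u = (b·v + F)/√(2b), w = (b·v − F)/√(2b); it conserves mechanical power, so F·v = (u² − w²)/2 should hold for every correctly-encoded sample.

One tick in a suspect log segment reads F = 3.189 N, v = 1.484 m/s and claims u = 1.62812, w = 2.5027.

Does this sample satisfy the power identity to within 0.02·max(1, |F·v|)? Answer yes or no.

F·v = 3.189×1.484 = 4.73248 W.
(u² − w²)/2 = (2.65077 − 6.26351)/2 = -1.80637 W.
|Δ| = 6.53884;  2% of max(1, |F·v|) = 0.09465.

no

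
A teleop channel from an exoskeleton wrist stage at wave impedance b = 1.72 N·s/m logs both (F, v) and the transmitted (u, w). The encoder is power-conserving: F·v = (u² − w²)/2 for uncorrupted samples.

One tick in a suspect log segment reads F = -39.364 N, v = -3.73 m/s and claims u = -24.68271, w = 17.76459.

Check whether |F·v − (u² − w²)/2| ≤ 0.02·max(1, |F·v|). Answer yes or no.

F·v = (-39.364)×(-3.73) = 146.82772 W.
(u² − w²)/2 = (609.23617 − 315.58066)/2 = 146.82776 W.
|Δ| = 0.00004;  2% of max(1, |F·v|) = 2.93655.

yes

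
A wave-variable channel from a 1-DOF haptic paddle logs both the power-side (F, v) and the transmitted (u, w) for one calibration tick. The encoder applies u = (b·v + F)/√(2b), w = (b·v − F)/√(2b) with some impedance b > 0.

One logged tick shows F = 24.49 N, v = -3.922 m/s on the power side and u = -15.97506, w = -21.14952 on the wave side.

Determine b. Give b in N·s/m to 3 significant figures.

b = 44.8 N·s/m

u + w = -37.12458;  u + w = √(2b)·v, so √(2b) = -37.12458/(-3.922) = 9.46573.
b = (√(2b))²/2 = 89.59998/2 = 44.79999.
(Check via u − w = 2F/√(2b): u − w = 5.17446, 2F/√(2b) = 5.17446.)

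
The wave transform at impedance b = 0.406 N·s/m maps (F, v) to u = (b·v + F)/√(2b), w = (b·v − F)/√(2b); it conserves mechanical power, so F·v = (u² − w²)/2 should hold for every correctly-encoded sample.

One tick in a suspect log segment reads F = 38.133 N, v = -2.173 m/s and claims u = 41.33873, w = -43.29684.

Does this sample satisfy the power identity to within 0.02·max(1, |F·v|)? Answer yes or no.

F·v = 38.133×(-2.173) = -82.86301 W.
(u² − w²)/2 = (1708.89060 − 1874.61635)/2 = -82.86288 W.
|Δ| = 0.00013;  2% of max(1, |F·v|) = 1.65726.

yes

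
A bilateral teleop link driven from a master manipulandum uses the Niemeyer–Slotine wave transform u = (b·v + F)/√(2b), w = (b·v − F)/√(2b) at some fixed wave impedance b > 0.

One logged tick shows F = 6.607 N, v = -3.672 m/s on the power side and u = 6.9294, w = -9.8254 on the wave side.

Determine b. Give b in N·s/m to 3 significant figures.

b = 0.311 N·s/m

u + w = -2.89600;  u + w = √(2b)·v, so √(2b) = -2.89600/(-3.672) = 0.78867.
b = (√(2b))²/2 = 0.62200/2 = 0.31100.
(Check via u − w = 2F/√(2b): u − w = 16.75480, 2F/√(2b) = 16.75477.)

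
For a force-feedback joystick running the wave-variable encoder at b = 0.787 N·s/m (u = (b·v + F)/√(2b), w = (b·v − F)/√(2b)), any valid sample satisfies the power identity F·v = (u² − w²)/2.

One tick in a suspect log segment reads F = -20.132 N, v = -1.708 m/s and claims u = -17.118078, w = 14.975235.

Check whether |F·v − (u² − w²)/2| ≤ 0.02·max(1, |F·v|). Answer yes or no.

yes

F·v = (-20.132)×(-1.708) = 34.385456 W.
(u² − w²)/2 = (293.028594 − 224.257663)/2 = 34.385466 W.
|Δ| = 0.000010;  2% of max(1, |F·v|) = 0.687709.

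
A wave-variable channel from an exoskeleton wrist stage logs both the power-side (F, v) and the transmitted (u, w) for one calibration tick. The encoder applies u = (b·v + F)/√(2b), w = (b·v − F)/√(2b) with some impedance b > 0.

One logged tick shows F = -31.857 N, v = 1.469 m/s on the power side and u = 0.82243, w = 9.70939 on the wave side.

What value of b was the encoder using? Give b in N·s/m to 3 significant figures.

b = 25.7 N·s/m

u + w = 10.5318;  u + w = √(2b)·v, so √(2b) = 10.5318/1.469 = 7.1694.
b = (√(2b))²/2 = 51.4000/2 = 25.7000.
(Check via u − w = 2F/√(2b): u − w = -8.8870, 2F/√(2b) = -8.8870.)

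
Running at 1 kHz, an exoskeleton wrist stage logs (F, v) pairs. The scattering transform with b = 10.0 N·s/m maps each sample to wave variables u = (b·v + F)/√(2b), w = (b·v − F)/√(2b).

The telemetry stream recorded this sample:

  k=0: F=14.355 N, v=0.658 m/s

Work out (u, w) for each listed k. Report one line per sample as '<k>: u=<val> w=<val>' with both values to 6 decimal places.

k=0: b·v=10.0×0.658=6.580000; √(2b)=4.472136; u=(6.580000+14.355)/4.472136=4.681208, w=(6.580000−14.355)/4.472136=-1.738543

0: u=4.681208 w=-1.738543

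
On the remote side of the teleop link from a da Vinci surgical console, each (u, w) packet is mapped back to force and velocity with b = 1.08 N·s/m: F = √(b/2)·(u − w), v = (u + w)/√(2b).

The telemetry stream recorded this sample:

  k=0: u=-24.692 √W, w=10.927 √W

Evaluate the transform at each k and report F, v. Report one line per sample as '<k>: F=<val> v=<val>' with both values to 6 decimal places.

0: F=-26.174513 v=-9.365896

k=0: u−w=-35.619000, u+w=-13.765000; √(b/2)=0.734847, √(2b)=1.469694; F=0.734847×(-35.619)=-26.174513, v=-13.765000/1.469694=-9.365896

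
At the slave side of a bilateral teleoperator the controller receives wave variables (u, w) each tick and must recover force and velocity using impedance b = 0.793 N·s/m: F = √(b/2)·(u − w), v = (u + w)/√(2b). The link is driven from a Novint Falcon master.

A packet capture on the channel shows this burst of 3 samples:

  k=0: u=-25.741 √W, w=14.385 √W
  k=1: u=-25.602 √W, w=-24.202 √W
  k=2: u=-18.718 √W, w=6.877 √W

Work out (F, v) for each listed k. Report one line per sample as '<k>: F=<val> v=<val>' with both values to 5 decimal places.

k=0: u−w=-40.12600, u+w=-11.35600; √(b/2)=0.62968, √(2b)=1.25936; F=0.62968×(-40.126)=-25.26664, v=-11.35600/1.25936=-9.01724
k=1: u−w=-1.40000, u+w=-49.80400; √(b/2)=0.62968, √(2b)=1.25936; F=0.62968×(-1.4)=-0.88156, v=-49.80400/1.25936=-39.54692
k=2: u−w=-25.59500, u+w=-11.84100; √(b/2)=0.62968, √(2b)=1.25936; F=0.62968×(-25.595)=-16.11672, v=-11.84100/1.25936=-9.40236

0: F=-25.26664 v=-9.01724
1: F=-0.88156 v=-39.54692
2: F=-16.11672 v=-9.40236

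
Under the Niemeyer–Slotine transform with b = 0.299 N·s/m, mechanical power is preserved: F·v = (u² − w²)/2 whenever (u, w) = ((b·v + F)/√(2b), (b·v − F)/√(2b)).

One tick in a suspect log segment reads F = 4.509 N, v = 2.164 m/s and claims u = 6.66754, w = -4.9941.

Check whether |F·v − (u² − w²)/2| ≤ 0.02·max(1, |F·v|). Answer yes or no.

F·v = 4.509×2.164 = 9.75748 W.
(u² − w²)/2 = (44.45609 − 24.94103)/2 = 9.75753 W.
|Δ| = 0.00005;  2% of max(1, |F·v|) = 0.19515.

yes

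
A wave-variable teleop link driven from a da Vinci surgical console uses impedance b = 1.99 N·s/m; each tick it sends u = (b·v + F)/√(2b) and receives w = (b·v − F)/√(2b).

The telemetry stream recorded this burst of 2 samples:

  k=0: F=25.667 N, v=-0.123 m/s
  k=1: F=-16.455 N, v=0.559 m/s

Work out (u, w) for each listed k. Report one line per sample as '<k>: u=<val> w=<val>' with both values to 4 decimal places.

k=0: b·v=1.99×(-0.123)=-0.2448; √(2b)=1.9950; u=(-0.2448+25.667)/1.9950=12.7430, w=(-0.2448−25.667)/1.9950=-12.9884
k=1: b·v=1.99×0.559=1.1124; √(2b)=1.9950; u=(1.1124+(-16.455))/1.9950=-7.6905, w=(1.1124−(-16.455))/1.9950=8.8057

0: u=12.7430 w=-12.9884
1: u=-7.6905 w=8.8057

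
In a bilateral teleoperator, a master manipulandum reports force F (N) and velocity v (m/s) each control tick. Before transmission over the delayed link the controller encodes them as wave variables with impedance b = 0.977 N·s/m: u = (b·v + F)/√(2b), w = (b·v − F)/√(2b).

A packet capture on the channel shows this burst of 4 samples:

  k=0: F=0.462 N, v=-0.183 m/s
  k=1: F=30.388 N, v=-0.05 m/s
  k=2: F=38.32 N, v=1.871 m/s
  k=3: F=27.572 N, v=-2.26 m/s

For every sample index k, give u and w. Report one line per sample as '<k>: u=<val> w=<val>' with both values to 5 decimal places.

0: u=0.20260 w=-0.45841
1: u=21.70407 w=-21.77396
2: u=28.72111 w=-26.10573
3: u=18.14492 w=-21.30408

k=0: b·v=0.977×(-0.183)=-0.17879; √(2b)=1.39786; u=(-0.17879+0.462)/1.39786=0.20260, w=(-0.17879−0.462)/1.39786=-0.45841
k=1: b·v=0.977×(-0.05)=-0.04885; √(2b)=1.39786; u=(-0.04885+30.388)/1.39786=21.70407, w=(-0.04885−30.388)/1.39786=-21.77396
k=2: b·v=0.977×1.871=1.82797; √(2b)=1.39786; u=(1.82797+38.32)/1.39786=28.72111, w=(1.82797−38.32)/1.39786=-26.10573
k=3: b·v=0.977×(-2.26)=-2.20802; √(2b)=1.39786; u=(-2.20802+27.572)/1.39786=18.14492, w=(-2.20802−27.572)/1.39786=-21.30408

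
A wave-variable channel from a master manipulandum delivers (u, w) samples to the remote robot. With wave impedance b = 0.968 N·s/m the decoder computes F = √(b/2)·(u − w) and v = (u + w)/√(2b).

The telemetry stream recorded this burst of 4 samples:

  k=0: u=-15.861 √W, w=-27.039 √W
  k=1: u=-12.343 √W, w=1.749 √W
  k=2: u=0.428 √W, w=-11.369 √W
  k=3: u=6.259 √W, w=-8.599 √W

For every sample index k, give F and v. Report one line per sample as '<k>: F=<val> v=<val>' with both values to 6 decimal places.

0: F=7.776547 v=-30.832207
1: F=-9.803820 v=-7.613902
2: F=8.207186 v=-7.863291
3: F=10.336727 v=-1.681757

k=0: u−w=11.178000, u+w=-42.900000; √(b/2)=0.695701, √(2b)=1.391402; F=0.695701×11.178=7.776547, v=-42.900000/1.391402=-30.832207
k=1: u−w=-14.092000, u+w=-10.594000; √(b/2)=0.695701, √(2b)=1.391402; F=0.695701×(-14.092)=-9.803820, v=-10.594000/1.391402=-7.613902
k=2: u−w=11.797000, u+w=-10.941000; √(b/2)=0.695701, √(2b)=1.391402; F=0.695701×11.797=8.207186, v=-10.941000/1.391402=-7.863291
k=3: u−w=14.858000, u+w=-2.340000; √(b/2)=0.695701, √(2b)=1.391402; F=0.695701×14.858=10.336727, v=-2.340000/1.391402=-1.681757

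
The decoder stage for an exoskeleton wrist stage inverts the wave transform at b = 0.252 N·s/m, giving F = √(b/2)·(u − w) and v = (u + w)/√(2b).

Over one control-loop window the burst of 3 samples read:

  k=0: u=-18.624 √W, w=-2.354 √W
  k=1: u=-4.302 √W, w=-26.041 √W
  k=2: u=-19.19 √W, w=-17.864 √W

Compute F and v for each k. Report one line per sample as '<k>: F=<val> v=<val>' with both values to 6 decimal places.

0: F=-5.775277 v=-29.549410
1: F=7.716580 v=-42.740859
2: F=-0.470683 v=-52.193910

k=0: u−w=-16.270000, u+w=-20.978000; √(b/2)=0.354965, √(2b)=0.709930; F=0.354965×(-16.27)=-5.775277, v=-20.978000/0.709930=-29.549410
k=1: u−w=21.739000, u+w=-30.343000; √(b/2)=0.354965, √(2b)=0.709930; F=0.354965×21.739=7.716580, v=-30.343000/0.709930=-42.740859
k=2: u−w=-1.326000, u+w=-37.054000; √(b/2)=0.354965, √(2b)=0.709930; F=0.354965×(-1.326)=-0.470683, v=-37.054000/0.709930=-52.193910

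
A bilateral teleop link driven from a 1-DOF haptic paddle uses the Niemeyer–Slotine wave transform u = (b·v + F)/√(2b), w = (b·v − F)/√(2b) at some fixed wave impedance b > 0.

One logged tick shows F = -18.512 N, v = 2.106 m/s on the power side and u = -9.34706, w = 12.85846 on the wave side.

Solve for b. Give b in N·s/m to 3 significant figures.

b = 1.39 N·s/m

u + w = 3.5114;  u + w = √(2b)·v, so √(2b) = 3.5114/2.106 = 1.6673.
b = (√(2b))²/2 = 2.7800/2 = 1.3900.
(Check via u − w = 2F/√(2b): u − w = -22.2055, 2F/√(2b) = -22.2055.)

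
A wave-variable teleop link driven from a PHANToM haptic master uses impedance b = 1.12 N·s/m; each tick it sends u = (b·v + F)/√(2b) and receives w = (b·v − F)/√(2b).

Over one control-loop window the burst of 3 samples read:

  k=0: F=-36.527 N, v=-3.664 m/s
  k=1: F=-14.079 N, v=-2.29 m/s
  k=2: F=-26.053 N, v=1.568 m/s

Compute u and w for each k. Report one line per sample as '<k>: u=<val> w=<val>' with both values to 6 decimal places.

k=0: b·v=1.12×(-3.664)=-4.103680; √(2b)=1.496663; u=(-4.103680+(-36.527))/1.496663=-27.147515, w=(-4.103680−(-36.527))/1.496663=21.663742
k=1: b·v=1.12×(-2.29)=-2.564800; √(2b)=1.496663; u=(-2.564800+(-14.079))/1.496663=-11.120607, w=(-2.564800−(-14.079))/1.496663=7.693248
k=2: b·v=1.12×1.568=1.756160; √(2b)=1.496663; u=(1.756160+(-26.053))/1.496663=-16.234009, w=(1.756160−(-26.053))/1.496663=18.580777

0: u=-27.147515 w=21.663742
1: u=-11.120607 w=7.693248
2: u=-16.234009 w=18.580777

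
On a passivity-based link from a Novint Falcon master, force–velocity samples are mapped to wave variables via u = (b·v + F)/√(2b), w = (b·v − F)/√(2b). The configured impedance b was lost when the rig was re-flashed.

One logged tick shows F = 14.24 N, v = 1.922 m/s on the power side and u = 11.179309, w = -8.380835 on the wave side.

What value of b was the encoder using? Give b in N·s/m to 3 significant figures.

u + w = 2.798474;  u + w = √(2b)·v, so √(2b) = 2.798474/1.922 = 1.456022.
b = (√(2b))²/2 = 2.120000/2 = 1.060000.
(Check via u − w = 2F/√(2b): u − w = 19.560144, 2F/√(2b) = 19.560146.)

b = 1.06 N·s/m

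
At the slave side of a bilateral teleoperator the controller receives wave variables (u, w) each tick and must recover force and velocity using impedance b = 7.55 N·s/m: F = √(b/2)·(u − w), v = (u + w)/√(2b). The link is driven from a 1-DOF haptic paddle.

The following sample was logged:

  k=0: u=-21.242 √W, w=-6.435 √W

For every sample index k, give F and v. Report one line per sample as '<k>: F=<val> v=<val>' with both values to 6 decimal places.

k=0: u−w=-14.807000, u+w=-27.677000; √(b/2)=1.942936, √(2b)=3.885872; F=1.942936×(-14.807)=-28.769052, v=-27.677000/3.885872=-7.122469

0: F=-28.769052 v=-7.122469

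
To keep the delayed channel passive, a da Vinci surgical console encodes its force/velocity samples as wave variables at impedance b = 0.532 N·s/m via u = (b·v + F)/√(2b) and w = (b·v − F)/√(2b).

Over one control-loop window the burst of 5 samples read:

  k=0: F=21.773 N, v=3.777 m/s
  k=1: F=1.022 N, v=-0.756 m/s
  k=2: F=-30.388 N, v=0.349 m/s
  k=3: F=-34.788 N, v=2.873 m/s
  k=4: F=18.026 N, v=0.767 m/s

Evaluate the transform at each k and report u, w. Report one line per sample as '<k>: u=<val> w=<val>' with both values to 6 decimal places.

0: u=23.056013 w=-19.160023
1: u=0.600878 w=-1.380695
2: u=-29.279905 w=29.639900
3: u=-32.243764 w=35.207275
4: u=17.871039 w=-17.079876

k=0: b·v=0.532×3.777=2.009364; √(2b)=1.031504; u=(2.009364+21.773)/1.031504=23.056013, w=(2.009364−21.773)/1.031504=-19.160023
k=1: b·v=0.532×(-0.756)=-0.402192; √(2b)=1.031504; u=(-0.402192+1.022)/1.031504=0.600878, w=(-0.402192−1.022)/1.031504=-1.380695
k=2: b·v=0.532×0.349=0.185668; √(2b)=1.031504; u=(0.185668+(-30.388))/1.031504=-29.279905, w=(0.185668−(-30.388))/1.031504=29.639900
k=3: b·v=0.532×2.873=1.528436; √(2b)=1.031504; u=(1.528436+(-34.788))/1.031504=-32.243764, w=(1.528436−(-34.788))/1.031504=35.207275
k=4: b·v=0.532×0.767=0.408044; √(2b)=1.031504; u=(0.408044+18.026)/1.031504=17.871039, w=(0.408044−18.026)/1.031504=-17.079876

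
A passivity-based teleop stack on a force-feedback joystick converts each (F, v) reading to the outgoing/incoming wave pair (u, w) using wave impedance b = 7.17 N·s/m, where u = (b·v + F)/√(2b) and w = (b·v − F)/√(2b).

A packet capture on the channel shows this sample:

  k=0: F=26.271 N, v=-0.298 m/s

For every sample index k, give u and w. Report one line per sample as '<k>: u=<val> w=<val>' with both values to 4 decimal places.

0: u=6.3732 w=-7.5017

k=0: b·v=7.17×(-0.298)=-2.1367; √(2b)=3.7868; u=(-2.1367+26.271)/3.7868=6.3732, w=(-2.1367−26.271)/3.7868=-7.5017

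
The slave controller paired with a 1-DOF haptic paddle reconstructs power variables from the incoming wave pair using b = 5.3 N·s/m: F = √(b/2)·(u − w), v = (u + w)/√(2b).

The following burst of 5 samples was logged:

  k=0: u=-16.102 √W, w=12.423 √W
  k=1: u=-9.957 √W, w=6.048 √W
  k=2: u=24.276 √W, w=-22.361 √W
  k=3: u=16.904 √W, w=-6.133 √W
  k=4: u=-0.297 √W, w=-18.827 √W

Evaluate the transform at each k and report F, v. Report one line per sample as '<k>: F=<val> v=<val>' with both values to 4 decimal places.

k=0: u−w=-28.5250, u+w=-3.6790; √(b/2)=1.6279, √(2b)=3.2558; F=1.6279×(-28.525)=-46.4353, v=-3.6790/3.2558=-1.1300
k=1: u−w=-16.0050, u+w=-3.9090; √(b/2)=1.6279, √(2b)=3.2558; F=1.6279×(-16.005)=-26.0543, v=-3.9090/3.2558=-1.2006
k=2: u−w=46.6370, u+w=1.9150; √(b/2)=1.6279, √(2b)=3.2558; F=1.6279×46.637=75.9195, v=1.9150/3.2558=0.5882
k=3: u−w=23.0370, u+w=10.7710; √(b/2)=1.6279, √(2b)=3.2558; F=1.6279×23.037=37.5015, v=10.7710/3.2558=3.3083
k=4: u−w=18.5300, u+w=-19.1240; √(b/2)=1.6279, √(2b)=3.2558; F=1.6279×18.53=30.1647, v=-19.1240/3.2558=-5.8739

0: F=-46.4353 v=-1.1300
1: F=-26.0543 v=-1.2006
2: F=75.9195 v=0.5882
3: F=37.5015 v=3.3083
4: F=30.1647 v=-5.8739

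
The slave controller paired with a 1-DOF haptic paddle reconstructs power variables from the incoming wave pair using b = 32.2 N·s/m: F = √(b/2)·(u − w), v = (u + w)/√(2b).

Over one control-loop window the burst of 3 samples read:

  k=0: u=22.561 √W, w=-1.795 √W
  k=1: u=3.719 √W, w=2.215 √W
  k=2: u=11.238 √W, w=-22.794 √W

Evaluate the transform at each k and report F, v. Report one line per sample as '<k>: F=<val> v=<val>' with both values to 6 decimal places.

k=0: u−w=24.356000, u+w=20.766000; √(b/2)=4.012481, √(2b)=8.024961; F=4.012481×24.356=97.727976, v=20.766000/8.024961=2.587676
k=1: u−w=1.504000, u+w=5.934000; √(b/2)=4.012481, √(2b)=8.024961; F=4.012481×1.504=6.034771, v=5.934000/8.024961=0.739443
k=2: u−w=34.032000, u+w=-11.556000; √(b/2)=4.012481, √(2b)=8.024961; F=4.012481×34.032=136.552737, v=-11.556000/8.024961=-1.440007

0: F=97.727976 v=2.587676
1: F=6.034771 v=0.739443
2: F=136.552737 v=-1.440007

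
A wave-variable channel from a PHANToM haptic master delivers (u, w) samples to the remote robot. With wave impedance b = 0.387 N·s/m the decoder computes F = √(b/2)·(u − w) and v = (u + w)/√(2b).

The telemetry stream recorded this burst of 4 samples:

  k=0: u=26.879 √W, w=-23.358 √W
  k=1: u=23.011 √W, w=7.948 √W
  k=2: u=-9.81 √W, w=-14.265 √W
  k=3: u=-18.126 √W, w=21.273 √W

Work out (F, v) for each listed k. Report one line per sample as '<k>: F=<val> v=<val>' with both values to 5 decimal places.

0: F=22.09857 v=4.00217
1: F=6.62601 v=35.18977
2: F=1.95969 v=-27.36502
3: F=-17.33108 v=3.57706

k=0: u−w=50.23700, u+w=3.52100; √(b/2)=0.43989, √(2b)=0.87977; F=0.43989×50.237=22.09857, v=3.52100/0.87977=4.00217
k=1: u−w=15.06300, u+w=30.95900; √(b/2)=0.43989, √(2b)=0.87977; F=0.43989×15.063=6.62601, v=30.95900/0.87977=35.18977
k=2: u−w=4.45500, u+w=-24.07500; √(b/2)=0.43989, √(2b)=0.87977; F=0.43989×4.455=1.95969, v=-24.07500/0.87977=-27.36502
k=3: u−w=-39.39900, u+w=3.14700; √(b/2)=0.43989, √(2b)=0.87977; F=0.43989×(-39.399)=-17.33108, v=3.14700/0.87977=3.57706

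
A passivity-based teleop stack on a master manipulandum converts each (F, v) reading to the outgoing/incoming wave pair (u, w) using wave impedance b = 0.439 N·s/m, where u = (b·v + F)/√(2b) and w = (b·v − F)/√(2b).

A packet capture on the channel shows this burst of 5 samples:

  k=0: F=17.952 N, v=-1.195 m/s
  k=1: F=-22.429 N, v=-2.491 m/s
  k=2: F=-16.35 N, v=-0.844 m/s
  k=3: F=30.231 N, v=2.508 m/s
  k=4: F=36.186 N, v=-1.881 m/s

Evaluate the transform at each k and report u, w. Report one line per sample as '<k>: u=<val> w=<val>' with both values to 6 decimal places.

0: u=18.598813 w=-19.718547
1: u=-25.103665 w=22.769556
2: u=-17.844419 w=17.053577
3: u=33.438056 w=-31.088019
4: u=37.737051 w=-39.499579

k=0: b·v=0.439×(-1.195)=-0.524605; √(2b)=0.937017; u=(-0.524605+17.952)/0.937017=18.598813, w=(-0.524605−17.952)/0.937017=-19.718547
k=1: b·v=0.439×(-2.491)=-1.093549; √(2b)=0.937017; u=(-1.093549+(-22.429))/0.937017=-25.103665, w=(-1.093549−(-22.429))/0.937017=22.769556
k=2: b·v=0.439×(-0.844)=-0.370516; √(2b)=0.937017; u=(-0.370516+(-16.35))/0.937017=-17.844419, w=(-0.370516−(-16.35))/0.937017=17.053577
k=3: b·v=0.439×2.508=1.101012; √(2b)=0.937017; u=(1.101012+30.231)/0.937017=33.438056, w=(1.101012−30.231)/0.937017=-31.088019
k=4: b·v=0.439×(-1.881)=-0.825759; √(2b)=0.937017; u=(-0.825759+36.186)/0.937017=37.737051, w=(-0.825759−36.186)/0.937017=-39.499579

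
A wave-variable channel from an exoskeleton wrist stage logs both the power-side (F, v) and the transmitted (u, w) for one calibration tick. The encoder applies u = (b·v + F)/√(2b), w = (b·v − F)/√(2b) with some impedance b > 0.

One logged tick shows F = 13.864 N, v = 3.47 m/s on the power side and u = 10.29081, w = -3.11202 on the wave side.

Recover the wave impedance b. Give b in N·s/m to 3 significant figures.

u + w = 7.17879;  u + w = √(2b)·v, so √(2b) = 7.17879/3.47 = 2.06882.
b = (√(2b))²/2 = 4.28000/2 = 2.14000.
(Check via u − w = 2F/√(2b): u − w = 13.40283, 2F/√(2b) = 13.40284.)

b = 2.14 N·s/m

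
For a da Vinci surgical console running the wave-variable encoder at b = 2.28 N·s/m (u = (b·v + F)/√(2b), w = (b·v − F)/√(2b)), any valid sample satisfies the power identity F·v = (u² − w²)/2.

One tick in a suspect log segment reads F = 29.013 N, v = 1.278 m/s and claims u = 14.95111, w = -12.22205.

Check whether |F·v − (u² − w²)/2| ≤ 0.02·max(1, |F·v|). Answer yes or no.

yes

F·v = 29.013×1.278 = 37.07861 W.
(u² − w²)/2 = (223.53569 − 149.37851)/2 = 37.07859 W.
|Δ| = 0.00002;  2% of max(1, |F·v|) = 0.74157.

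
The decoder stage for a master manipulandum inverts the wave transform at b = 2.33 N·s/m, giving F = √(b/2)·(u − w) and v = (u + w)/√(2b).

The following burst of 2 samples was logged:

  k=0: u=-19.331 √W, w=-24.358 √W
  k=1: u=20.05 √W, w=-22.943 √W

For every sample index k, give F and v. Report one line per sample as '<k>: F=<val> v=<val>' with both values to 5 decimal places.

k=0: u−w=5.02700, u+w=-43.68900; √(b/2)=1.07935, √(2b)=2.15870; F=1.07935×5.027=5.42590, v=-43.68900/2.15870=-20.23854
k=1: u−w=42.99300, u+w=-2.89300; √(b/2)=1.07935, √(2b)=2.15870; F=1.07935×42.993=46.40457, v=-2.89300/2.15870=-1.34016

0: F=5.42590 v=-20.23854
1: F=46.40457 v=-1.34016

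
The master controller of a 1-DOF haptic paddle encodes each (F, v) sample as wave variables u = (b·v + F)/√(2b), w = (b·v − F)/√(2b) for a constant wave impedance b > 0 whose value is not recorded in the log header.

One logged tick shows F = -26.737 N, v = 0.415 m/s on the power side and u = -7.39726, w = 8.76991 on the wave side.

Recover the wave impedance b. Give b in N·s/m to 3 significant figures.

b = 5.47 N·s/m

u + w = 1.3726;  u + w = √(2b)·v, so √(2b) = 1.3726/0.415 = 3.3076.
b = (√(2b))²/2 = 10.9402/2 = 5.4701.
(Check via u − w = 2F/√(2b): u − w = -16.1672, 2F/√(2b) = -16.1671.)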